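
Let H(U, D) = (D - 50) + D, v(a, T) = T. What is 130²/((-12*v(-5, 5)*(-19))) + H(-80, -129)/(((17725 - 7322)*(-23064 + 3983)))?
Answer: 167732215891/11314479651 ≈ 14.825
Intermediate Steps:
H(U, D) = -50 + 2*D (H(U, D) = (-50 + D) + D = -50 + 2*D)
130²/((-12*v(-5, 5)*(-19))) + H(-80, -129)/(((17725 - 7322)*(-23064 + 3983))) = 130²/((-12*5*(-19))) + (-50 + 2*(-129))/(((17725 - 7322)*(-23064 + 3983))) = 16900/((-60*(-19))) + (-50 - 258)/((10403*(-19081))) = 16900/1140 - 308/(-198499643) = 16900*(1/1140) - 308*(-1/198499643) = 845/57 + 308/198499643 = 167732215891/11314479651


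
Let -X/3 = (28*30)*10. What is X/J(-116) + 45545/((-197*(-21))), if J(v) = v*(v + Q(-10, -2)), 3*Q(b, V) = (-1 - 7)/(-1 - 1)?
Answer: 94041905/10317678 ≈ 9.1146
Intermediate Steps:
Q(b, V) = 4/3 (Q(b, V) = ((-1 - 7)/(-1 - 1))/3 = (-8/(-2))/3 = (-8*(-1/2))/3 = (1/3)*4 = 4/3)
X = -25200 (X = -3*28*30*10 = -2520*10 = -3*8400 = -25200)
J(v) = v*(4/3 + v) (J(v) = v*(v + 4/3) = v*(4/3 + v))
X/J(-116) + 45545/((-197*(-21))) = -25200*(-3/(116*(4 + 3*(-116)))) + 45545/((-197*(-21))) = -25200*(-3/(116*(4 - 348))) + 45545/4137 = -25200/((1/3)*(-116)*(-344)) + 45545*(1/4137) = -25200/39904/3 + 45545/4137 = -25200*3/39904 + 45545/4137 = -4725/2494 + 45545/4137 = 94041905/10317678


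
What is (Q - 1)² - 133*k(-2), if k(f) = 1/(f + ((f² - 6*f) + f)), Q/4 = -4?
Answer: 3335/12 ≈ 277.92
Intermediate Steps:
Q = -16 (Q = 4*(-4) = -16)
k(f) = 1/(f² - 4*f) (k(f) = 1/(f + (f² - 5*f)) = 1/(f² - 4*f))
(Q - 1)² - 133*k(-2) = (-16 - 1)² - 133/((-2)*(-4 - 2)) = (-17)² - (-133)/(2*(-6)) = 289 - (-133)*(-1)/(2*6) = 289 - 133*1/12 = 289 - 133/12 = 3335/12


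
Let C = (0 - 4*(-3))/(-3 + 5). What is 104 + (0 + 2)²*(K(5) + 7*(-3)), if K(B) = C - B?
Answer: 24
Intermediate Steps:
C = 6 (C = (0 + 12)/2 = 12*(½) = 6)
K(B) = 6 - B
104 + (0 + 2)²*(K(5) + 7*(-3)) = 104 + (0 + 2)²*((6 - 1*5) + 7*(-3)) = 104 + 2²*((6 - 5) - 21) = 104 + 4*(1 - 21) = 104 + 4*(-20) = 104 - 80 = 24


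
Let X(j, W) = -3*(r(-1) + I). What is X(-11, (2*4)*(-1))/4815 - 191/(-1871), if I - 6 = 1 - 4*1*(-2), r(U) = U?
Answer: 280361/3002955 ≈ 0.093362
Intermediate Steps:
I = 15 (I = 6 + (1 - 4*1*(-2)) = 6 + (1 - 4*(-2)) = 6 + (1 + 8) = 6 + 9 = 15)
X(j, W) = -42 (X(j, W) = -3*(-1 + 15) = -3*14 = -42)
X(-11, (2*4)*(-1))/4815 - 191/(-1871) = -42/4815 - 191/(-1871) = -42*1/4815 - 191*(-1/1871) = -14/1605 + 191/1871 = 280361/3002955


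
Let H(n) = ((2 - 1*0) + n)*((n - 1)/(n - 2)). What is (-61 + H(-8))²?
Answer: 110224/25 ≈ 4409.0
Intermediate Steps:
H(n) = (-1 + n)*(2 + n)/(-2 + n) (H(n) = ((2 + 0) + n)*((-1 + n)/(-2 + n)) = (2 + n)*((-1 + n)/(-2 + n)) = (-1 + n)*(2 + n)/(-2 + n))
(-61 + H(-8))² = (-61 + (-2 - 8 + (-8)²)/(-2 - 8))² = (-61 + (-2 - 8 + 64)/(-10))² = (-61 - ⅒*54)² = (-61 - 27/5)² = (-332/5)² = 110224/25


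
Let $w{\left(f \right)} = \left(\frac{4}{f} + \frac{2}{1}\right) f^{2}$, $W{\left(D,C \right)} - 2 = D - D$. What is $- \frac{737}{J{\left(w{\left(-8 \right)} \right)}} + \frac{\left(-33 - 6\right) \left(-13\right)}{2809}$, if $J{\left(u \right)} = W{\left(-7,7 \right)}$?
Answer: $- \frac{2069219}{5618} \approx -368.32$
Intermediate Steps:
$W{\left(D,C \right)} = 2$ ($W{\left(D,C \right)} = 2 + \left(D - D\right) = 2 + 0 = 2$)
$w{\left(f \right)} = f^{2} \left(2 + \frac{4}{f}\right)$ ($w{\left(f \right)} = \left(\frac{4}{f} + 2 \cdot 1\right) f^{2} = \left(\frac{4}{f} + 2\right) f^{2} = \left(2 + \frac{4}{f}\right) f^{2} = f^{2} \left(2 + \frac{4}{f}\right)$)
$J{\left(u \right)} = 2$
$- \frac{737}{J{\left(w{\left(-8 \right)} \right)}} + \frac{\left(-33 - 6\right) \left(-13\right)}{2809} = - \frac{737}{2} + \frac{\left(-33 - 6\right) \left(-13\right)}{2809} = \left(-737\right) \frac{1}{2} + \left(-39\right) \left(-13\right) \frac{1}{2809} = - \frac{737}{2} + 507 \cdot \frac{1}{2809} = - \frac{737}{2} + \frac{507}{2809} = - \frac{2069219}{5618}$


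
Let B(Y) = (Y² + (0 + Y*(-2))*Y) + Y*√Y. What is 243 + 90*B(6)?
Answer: -2997 + 540*√6 ≈ -1674.3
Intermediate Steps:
B(Y) = Y^(3/2) - Y² (B(Y) = (Y² + (0 - 2*Y)*Y) + Y^(3/2) = (Y² + (-2*Y)*Y) + Y^(3/2) = (Y² - 2*Y²) + Y^(3/2) = -Y² + Y^(3/2) = Y^(3/2) - Y²)
243 + 90*B(6) = 243 + 90*(6^(3/2) - 1*6²) = 243 + 90*(6*√6 - 1*36) = 243 + 90*(6*√6 - 36) = 243 + 90*(-36 + 6*√6) = 243 + (-3240 + 540*√6) = -2997 + 540*√6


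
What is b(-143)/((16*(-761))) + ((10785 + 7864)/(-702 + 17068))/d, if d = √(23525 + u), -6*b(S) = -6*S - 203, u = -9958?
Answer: 655/73056 + 18649*√13567/222037522 ≈ 0.018749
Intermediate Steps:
b(S) = 203/6 + S (b(S) = -(-6*S - 203)/6 = -(-203 - 6*S)/6 = 203/6 + S)
d = √13567 (d = √(23525 - 9958) = √13567 ≈ 116.48)
b(-143)/((16*(-761))) + ((10785 + 7864)/(-702 + 17068))/d = (203/6 - 143)/((16*(-761))) + ((10785 + 7864)/(-702 + 17068))/(√13567) = -655/6/(-12176) + (18649/16366)*(√13567/13567) = -655/6*(-1/12176) + (18649*(1/16366))*(√13567/13567) = 655/73056 + 18649*(√13567/13567)/16366 = 655/73056 + 18649*√13567/222037522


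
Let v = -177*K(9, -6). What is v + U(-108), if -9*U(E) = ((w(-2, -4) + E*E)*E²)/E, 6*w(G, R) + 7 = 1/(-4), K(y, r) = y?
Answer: 276721/2 ≈ 1.3836e+5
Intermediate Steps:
w(G, R) = -29/24 (w(G, R) = -7/6 + (⅙)/(-4) = -7/6 + (⅙)*(-¼) = -7/6 - 1/24 = -29/24)
v = -1593 (v = -177*9 = -1593)
U(E) = -E*(-29/24 + E²)/9 (U(E) = -(-29/24 + E*E)*E²/(9*E) = -(-29/24 + E²)*E²/(9*E) = -E²*(-29/24 + E²)/(9*E) = -E*(-29/24 + E²)/9)
v + U(-108) = -1593 + (1/216)*(-108)*(29 - 24*(-108)²) = -1593 + (1/216)*(-108)*(29 - 24*11664) = -1593 + (1/216)*(-108)*(29 - 279936) = -1593 + (1/216)*(-108)*(-279907) = -1593 + 279907/2 = 276721/2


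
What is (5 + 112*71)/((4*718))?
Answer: 7957/2872 ≈ 2.7705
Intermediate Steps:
(5 + 112*71)/((4*718)) = (5 + 7952)/2872 = 7957*(1/2872) = 7957/2872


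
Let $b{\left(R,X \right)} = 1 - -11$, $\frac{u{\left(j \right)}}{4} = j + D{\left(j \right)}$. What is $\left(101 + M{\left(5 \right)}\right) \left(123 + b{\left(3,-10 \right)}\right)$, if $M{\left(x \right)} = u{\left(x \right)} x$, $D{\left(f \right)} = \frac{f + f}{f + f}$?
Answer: $29835$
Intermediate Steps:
$D{\left(f \right)} = 1$ ($D{\left(f \right)} = \frac{2 f}{2 f} = 2 f \frac{1}{2 f} = 1$)
$u{\left(j \right)} = 4 + 4 j$ ($u{\left(j \right)} = 4 \left(j + 1\right) = 4 \left(1 + j\right) = 4 + 4 j$)
$b{\left(R,X \right)} = 12$ ($b{\left(R,X \right)} = 1 + 11 = 12$)
$M{\left(x \right)} = x \left(4 + 4 x\right)$ ($M{\left(x \right)} = \left(4 + 4 x\right) x = x \left(4 + 4 x\right)$)
$\left(101 + M{\left(5 \right)}\right) \left(123 + b{\left(3,-10 \right)}\right) = \left(101 + 4 \cdot 5 \left(1 + 5\right)\right) \left(123 + 12\right) = \left(101 + 4 \cdot 5 \cdot 6\right) 135 = \left(101 + 120\right) 135 = 221 \cdot 135 = 29835$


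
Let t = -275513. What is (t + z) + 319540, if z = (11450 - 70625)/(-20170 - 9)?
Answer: 888480008/20179 ≈ 44030.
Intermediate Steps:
z = 59175/20179 (z = -59175/(-20179) = -59175*(-1/20179) = 59175/20179 ≈ 2.9325)
(t + z) + 319540 = (-275513 + 59175/20179) + 319540 = -5559517652/20179 + 319540 = 888480008/20179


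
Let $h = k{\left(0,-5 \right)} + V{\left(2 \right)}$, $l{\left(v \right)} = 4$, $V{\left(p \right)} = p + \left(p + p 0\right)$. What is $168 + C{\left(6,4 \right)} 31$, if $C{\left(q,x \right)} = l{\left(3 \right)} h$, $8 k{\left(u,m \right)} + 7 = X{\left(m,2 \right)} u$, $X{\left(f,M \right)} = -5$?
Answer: $\frac{1111}{2} \approx 555.5$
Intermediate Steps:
$V{\left(p \right)} = 2 p$ ($V{\left(p \right)} = p + \left(p + 0\right) = p + p = 2 p$)
$k{\left(u,m \right)} = - \frac{7}{8} - \frac{5 u}{8}$ ($k{\left(u,m \right)} = - \frac{7}{8} + \frac{\left(-5\right) u}{8} = - \frac{7}{8} - \frac{5 u}{8}$)
$h = \frac{25}{8}$ ($h = \left(- \frac{7}{8} - 0\right) + 2 \cdot 2 = \left(- \frac{7}{8} + 0\right) + 4 = - \frac{7}{8} + 4 = \frac{25}{8} \approx 3.125$)
$C{\left(q,x \right)} = \frac{25}{2}$ ($C{\left(q,x \right)} = 4 \cdot \frac{25}{8} = \frac{25}{2}$)
$168 + C{\left(6,4 \right)} 31 = 168 + \frac{25}{2} \cdot 31 = 168 + \frac{775}{2} = \frac{1111}{2}$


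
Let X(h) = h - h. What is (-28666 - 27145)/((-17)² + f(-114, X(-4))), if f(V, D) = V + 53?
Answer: -55811/228 ≈ -244.79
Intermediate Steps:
X(h) = 0
f(V, D) = 53 + V
(-28666 - 27145)/((-17)² + f(-114, X(-4))) = (-28666 - 27145)/((-17)² + (53 - 114)) = -55811/(289 - 61) = -55811/228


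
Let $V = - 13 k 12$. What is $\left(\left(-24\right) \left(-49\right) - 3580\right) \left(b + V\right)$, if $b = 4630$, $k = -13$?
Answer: $-16005832$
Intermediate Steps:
$V = 2028$ ($V = \left(-13\right) \left(-13\right) 12 = 169 \cdot 12 = 2028$)
$\left(\left(-24\right) \left(-49\right) - 3580\right) \left(b + V\right) = \left(\left(-24\right) \left(-49\right) - 3580\right) \left(4630 + 2028\right) = \left(1176 - 3580\right) 6658 = \left(-2404\right) 6658 = -16005832$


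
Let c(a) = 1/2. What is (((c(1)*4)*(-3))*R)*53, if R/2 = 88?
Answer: -55968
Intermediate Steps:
c(a) = ½ (c(a) = 1*(½) = ½)
R = 176 (R = 2*88 = 176)
(((c(1)*4)*(-3))*R)*53 = ((((½)*4)*(-3))*176)*53 = ((2*(-3))*176)*53 = -6*176*53 = -1056*53 = -55968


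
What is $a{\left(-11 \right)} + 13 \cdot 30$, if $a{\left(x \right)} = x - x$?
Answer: $390$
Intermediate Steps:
$a{\left(x \right)} = 0$
$a{\left(-11 \right)} + 13 \cdot 30 = 0 + 13 \cdot 30 = 0 + 390 = 390$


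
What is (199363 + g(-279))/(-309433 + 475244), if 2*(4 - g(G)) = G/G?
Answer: 398733/331622 ≈ 1.2024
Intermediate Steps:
g(G) = 7/2 (g(G) = 4 - G/(2*G) = 4 - 1/2*1 = 4 - 1/2 = 7/2)
(199363 + g(-279))/(-309433 + 475244) = (199363 + 7/2)/(-309433 + 475244) = (398733/2)/165811 = (398733/2)*(1/165811) = 398733/331622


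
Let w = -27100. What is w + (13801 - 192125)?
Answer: -205424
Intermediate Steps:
w + (13801 - 192125) = -27100 + (13801 - 192125) = -27100 - 178324 = -205424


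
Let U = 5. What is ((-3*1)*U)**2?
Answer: 225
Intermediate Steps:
((-3*1)*U)**2 = (-3*1*5)**2 = (-3*5)**2 = (-15)**2 = 225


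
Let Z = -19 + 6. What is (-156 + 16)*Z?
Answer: 1820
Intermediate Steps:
Z = -13
(-156 + 16)*Z = (-156 + 16)*(-13) = -140*(-13) = 1820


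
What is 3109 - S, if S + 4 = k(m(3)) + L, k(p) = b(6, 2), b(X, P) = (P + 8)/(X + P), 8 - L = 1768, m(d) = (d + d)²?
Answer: 19487/4 ≈ 4871.8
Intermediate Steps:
m(d) = 4*d² (m(d) = (2*d)² = 4*d²)
L = -1760 (L = 8 - 1*1768 = 8 - 1768 = -1760)
b(X, P) = (8 + P)/(P + X)
k(p) = 5/4 (k(p) = (8 + 2)/(2 + 6) = 10/8 = (⅛)*10 = 5/4)
S = -7051/4 (S = -4 + (5/4 - 1760) = -4 - 7035/4 = -7051/4 ≈ -1762.8)
3109 - S = 3109 - 1*(-7051/4) = 3109 + 7051/4 = 19487/4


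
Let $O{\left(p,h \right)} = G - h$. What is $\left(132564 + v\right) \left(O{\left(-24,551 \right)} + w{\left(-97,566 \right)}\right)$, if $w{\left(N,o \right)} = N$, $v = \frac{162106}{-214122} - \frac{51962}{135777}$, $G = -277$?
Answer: $- \frac{198051708666379625}{1615157933} \approx -1.2262 \cdot 10^{8}$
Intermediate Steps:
$O{\left(p,h \right)} = -277 - h$
$v = - \frac{1840915207}{1615157933}$ ($v = 162106 \left(- \frac{1}{214122}\right) - \frac{51962}{135777} = - \frac{81053}{107061} - \frac{51962}{135777} = - \frac{1840915207}{1615157933} \approx -1.1398$)
$\left(132564 + v\right) \left(O{\left(-24,551 \right)} + w{\left(-97,566 \right)}\right) = \left(132564 - \frac{1840915207}{1615157933}\right) \left(\left(-277 - 551\right) - 97\right) = \frac{214109955315005 \left(\left(-277 - 551\right) - 97\right)}{1615157933} = \frac{214109955315005 \left(-828 - 97\right)}{1615157933} = \frac{214109955315005}{1615157933} \left(-925\right) = - \frac{198051708666379625}{1615157933}$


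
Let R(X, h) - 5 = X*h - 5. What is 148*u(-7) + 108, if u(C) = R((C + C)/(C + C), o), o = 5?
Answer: 848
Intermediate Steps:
R(X, h) = X*h (R(X, h) = 5 + (X*h - 5) = 5 + (-5 + X*h) = X*h)
u(C) = 5 (u(C) = ((C + C)/(C + C))*5 = ((2*C)/((2*C)))*5 = ((2*C)*(1/(2*C)))*5 = 1*5 = 5)
148*u(-7) + 108 = 148*5 + 108 = 740 + 108 = 848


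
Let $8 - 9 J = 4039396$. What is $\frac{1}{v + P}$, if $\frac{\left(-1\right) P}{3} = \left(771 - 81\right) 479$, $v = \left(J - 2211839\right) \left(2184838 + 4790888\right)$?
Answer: $- \frac{3}{55680106066828} \approx -5.3879 \cdot 10^{-14}$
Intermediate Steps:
$J = - \frac{4039388}{9}$ ($J = \frac{8}{9} - \frac{4039396}{9} = - \frac{4039388}{9} \approx -4.4882 \cdot 10^{5}$)
$v = - \frac{55680103092238}{3}$ ($v = \left(- \frac{4039388}{9} - 2211839\right) \left(2184838 + 4790888\right) = \left(- \frac{23945939}{9}\right) 6975726 = - \frac{55680103092238}{3} \approx -1.856 \cdot 10^{13}$)
$P = -991530$ ($P = - 3 \left(771 - 81\right) 479 = - 3 \cdot 690 \cdot 479 = \left(-3\right) 330510 = -991530$)
$\frac{1}{v + P} = \frac{1}{- \frac{55680103092238}{3} - 991530} = \frac{1}{- \frac{55680106066828}{3}} = - \frac{3}{55680106066828}$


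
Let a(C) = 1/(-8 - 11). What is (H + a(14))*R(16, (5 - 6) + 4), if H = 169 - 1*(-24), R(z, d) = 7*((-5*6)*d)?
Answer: -2309580/19 ≈ -1.2156e+5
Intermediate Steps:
R(z, d) = -210*d (R(z, d) = 7*(-30*d) = -210*d)
a(C) = -1/19 (a(C) = 1/(-19) = -1/19)
H = 193 (H = 169 + 24 = 193)
(H + a(14))*R(16, (5 - 6) + 4) = (193 - 1/19)*(-210*((5 - 6) + 4)) = 3666*(-210*(-1 + 4))/19 = 3666*(-210*3)/19 = (3666/19)*(-630) = -2309580/19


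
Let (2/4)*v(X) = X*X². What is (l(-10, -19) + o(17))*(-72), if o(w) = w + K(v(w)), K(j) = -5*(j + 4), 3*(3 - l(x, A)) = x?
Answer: 3537120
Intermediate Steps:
l(x, A) = 3 - x/3
v(X) = 2*X³ (v(X) = 2*(X*X²) = 2*X³)
K(j) = -20 - 5*j (K(j) = -5*(4 + j) = -20 - 5*j)
o(w) = -20 + w - 10*w³ (o(w) = w + (-20 - 10*w³) = -20 + w - 10*w³)
(l(-10, -19) + o(17))*(-72) = ((3 - ⅓*(-10)) + (-20 + 17 - 10*17³))*(-72) = ((3 + 10/3) + (-20 + 17 - 10*4913))*(-72) = (19/3 + (-20 + 17 - 49130))*(-72) = (19/3 - 49133)*(-72) = -147380/3*(-72) = 3537120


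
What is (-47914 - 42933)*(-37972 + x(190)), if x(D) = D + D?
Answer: 3415120424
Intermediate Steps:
x(D) = 2*D
(-47914 - 42933)*(-37972 + x(190)) = (-47914 - 42933)*(-37972 + 2*190) = -90847*(-37972 + 380) = -90847*(-37592) = 3415120424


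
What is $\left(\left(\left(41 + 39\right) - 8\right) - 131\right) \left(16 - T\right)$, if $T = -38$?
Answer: $-3186$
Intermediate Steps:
$\left(\left(\left(41 + 39\right) - 8\right) - 131\right) \left(16 - T\right) = \left(\left(\left(41 + 39\right) - 8\right) - 131\right) \left(16 - -38\right) = \left(\left(80 - 8\right) - 131\right) \left(16 + 38\right) = \left(72 - 131\right) 54 = \left(-59\right) 54 = -3186$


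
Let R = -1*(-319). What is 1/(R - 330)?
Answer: -1/11 ≈ -0.090909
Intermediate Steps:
R = 319
1/(R - 330) = 1/(319 - 330) = 1/(-11) = -1/11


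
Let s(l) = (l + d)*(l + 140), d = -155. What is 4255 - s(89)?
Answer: 19369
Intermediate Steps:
s(l) = (-155 + l)*(140 + l) (s(l) = (l - 155)*(l + 140) = (-155 + l)*(140 + l))
4255 - s(89) = 4255 - (-21700 + 89**2 - 15*89) = 4255 - (-21700 + 7921 - 1335) = 4255 - 1*(-15114) = 4255 + 15114 = 19369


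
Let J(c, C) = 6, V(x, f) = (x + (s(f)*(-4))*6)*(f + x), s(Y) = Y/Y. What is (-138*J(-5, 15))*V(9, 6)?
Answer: 186300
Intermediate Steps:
s(Y) = 1
V(x, f) = (-24 + x)*(f + x) (V(x, f) = (x + (1*(-4))*6)*(f + x) = (x - 4*6)*(f + x) = (x - 24)*(f + x) = (-24 + x)*(f + x))
(-138*J(-5, 15))*V(9, 6) = (-138*6)*(9² - 24*6 - 24*9 + 6*9) = -828*(81 - 144 - 216 + 54) = -828*(-225) = 186300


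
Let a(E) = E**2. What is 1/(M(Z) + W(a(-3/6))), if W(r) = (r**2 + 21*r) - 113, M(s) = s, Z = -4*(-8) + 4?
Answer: -16/1147 ≈ -0.013949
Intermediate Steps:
Z = 36 (Z = 32 + 4 = 36)
W(r) = -113 + r**2 + 21*r
1/(M(Z) + W(a(-3/6))) = 1/(36 + (-113 + ((-3/6)**2)**2 + 21*(-3/6)**2)) = 1/(36 + (-113 + ((-3*1/6)**2)**2 + 21*(-3*1/6)**2)) = 1/(36 + (-113 + ((-1/2)**2)**2 + 21*(-1/2)**2)) = 1/(36 + (-113 + (1/4)**2 + 21*(1/4))) = 1/(36 + (-113 + 1/16 + 21/4)) = 1/(36 - 1723/16) = 1/(-1147/16) = -16/1147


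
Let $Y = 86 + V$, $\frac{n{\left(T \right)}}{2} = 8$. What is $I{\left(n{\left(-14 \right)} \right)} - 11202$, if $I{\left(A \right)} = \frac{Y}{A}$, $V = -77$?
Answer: $- \frac{179223}{16} \approx -11201.0$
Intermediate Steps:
$n{\left(T \right)} = 16$ ($n{\left(T \right)} = 2 \cdot 8 = 16$)
$Y = 9$ ($Y = 86 - 77 = 9$)
$I{\left(A \right)} = \frac{9}{A}$
$I{\left(n{\left(-14 \right)} \right)} - 11202 = \frac{9}{16} - 11202 = - \frac{179223}{16}$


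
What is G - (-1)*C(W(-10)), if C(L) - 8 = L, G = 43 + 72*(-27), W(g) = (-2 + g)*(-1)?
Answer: -1881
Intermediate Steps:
W(g) = 2 - g
G = -1901 (G = 43 - 1944 = -1901)
C(L) = 8 + L
G - (-1)*C(W(-10)) = -1901 - (-1)*(8 + (2 - 1*(-10))) = -1901 - (-1)*(8 + (2 + 10)) = -1901 - (-1)*(8 + 12) = -1901 - (-1)*20 = -1901 - 1*(-20) = -1901 + 20 = -1881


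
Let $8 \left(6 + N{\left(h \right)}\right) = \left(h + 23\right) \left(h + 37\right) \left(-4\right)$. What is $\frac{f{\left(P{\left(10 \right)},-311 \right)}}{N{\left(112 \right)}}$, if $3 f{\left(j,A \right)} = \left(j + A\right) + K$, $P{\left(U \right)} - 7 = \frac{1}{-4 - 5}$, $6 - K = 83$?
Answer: $\frac{6860}{543429} \approx 0.012624$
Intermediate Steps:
$K = -77$ ($K = 6 - 83 = -77$)
$P{\left(U \right)} = \frac{62}{9}$ ($P{\left(U \right)} = 7 + \frac{1}{-4 - 5} = 7 + \frac{1}{-9} = 7 - \frac{1}{9} = \frac{62}{9}$)
$f{\left(j,A \right)} = - \frac{77}{3} + \frac{A}{3} + \frac{j}{3}$ ($f{\left(j,A \right)} = \frac{\left(j + A\right) - 77}{3} = \frac{\left(A + j\right) - 77}{3} = \frac{-77 + A + j}{3} = - \frac{77}{3} + \frac{A}{3} + \frac{j}{3}$)
$N{\left(h \right)} = -6 - \frac{\left(23 + h\right) \left(37 + h\right)}{2}$ ($N{\left(h \right)} = -6 + \frac{\left(h + 23\right) \left(h + 37\right) \left(-4\right)}{8} = -6 + \frac{\left(23 + h\right) \left(37 + h\right) \left(-4\right)}{8} = -6 + \frac{\left(-4\right) \left(23 + h\right) \left(37 + h\right)}{8} = -6 - \frac{\left(23 + h\right) \left(37 + h\right)}{2}$)
$\frac{f{\left(P{\left(10 \right)},-311 \right)}}{N{\left(112 \right)}} = \frac{- \frac{77}{3} + \frac{1}{3} \left(-311\right) + \frac{1}{3} \cdot \frac{62}{9}}{- \frac{863}{2} - 3360 - \frac{112^{2}}{2}} = \frac{- \frac{77}{3} - \frac{311}{3} + \frac{62}{27}}{- \frac{863}{2} - 3360 - 6272} = - \frac{3430}{27 \left(- \frac{863}{2} - 3360 - 6272\right)} = - \frac{3430}{27 \left(- \frac{20127}{2}\right)} = \left(- \frac{3430}{27}\right) \left(- \frac{2}{20127}\right) = \frac{6860}{543429}$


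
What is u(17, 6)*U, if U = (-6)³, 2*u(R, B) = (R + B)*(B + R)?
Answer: -57132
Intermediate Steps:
u(R, B) = (B + R)²/2 (u(R, B) = ((R + B)*(B + R))/2 = ((B + R)*(B + R))/2 = (B + R)²/2)
U = -216
u(17, 6)*U = ((6 + 17)²/2)*(-216) = ((½)*23²)*(-216) = ((½)*529)*(-216) = (529/2)*(-216) = -57132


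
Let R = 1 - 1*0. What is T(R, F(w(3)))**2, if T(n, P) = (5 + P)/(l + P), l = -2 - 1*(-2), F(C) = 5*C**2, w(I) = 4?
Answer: 289/256 ≈ 1.1289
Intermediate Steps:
l = 0 (l = -2 + 2 = 0)
R = 1 (R = 1 + 0 = 1)
T(n, P) = (5 + P)/P (T(n, P) = (5 + P)/(0 + P) = (5 + P)/P)
T(R, F(w(3)))**2 = ((5 + 5*4**2)/((5*4**2)))**2 = ((5 + 5*16)/((5*16)))**2 = ((5 + 80)/80)**2 = ((1/80)*85)**2 = (17/16)**2 = 289/256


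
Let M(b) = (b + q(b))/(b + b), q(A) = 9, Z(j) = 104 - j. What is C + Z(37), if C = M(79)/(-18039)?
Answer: 95480383/1425081 ≈ 67.000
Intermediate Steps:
M(b) = (9 + b)/(2*b) (M(b) = (b + 9)/(b + b) = (9 + b)/((2*b)) = (9 + b)*(1/(2*b)) = (9 + b)/(2*b))
C = -44/1425081 (C = ((½)*(9 + 79)/79)/(-18039) = ((½)*(1/79)*88)*(-1/18039) = (44/79)*(-1/18039) = -44/1425081 ≈ -3.0875e-5)
C + Z(37) = -44/1425081 + (104 - 1*37) = -44/1425081 + (104 - 37) = -44/1425081 + 67 = 95480383/1425081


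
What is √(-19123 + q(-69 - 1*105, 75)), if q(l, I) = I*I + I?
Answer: I*√13423 ≈ 115.86*I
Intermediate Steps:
q(l, I) = I + I² (q(l, I) = I² + I = I + I²)
√(-19123 + q(-69 - 1*105, 75)) = √(-19123 + 75*(1 + 75)) = √(-19123 + 75*76) = √(-19123 + 5700) = √(-13423) = I*√13423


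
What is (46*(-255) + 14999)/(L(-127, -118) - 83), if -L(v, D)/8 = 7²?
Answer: -3269/475 ≈ -6.8821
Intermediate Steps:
L(v, D) = -392 (L(v, D) = -8*7² = -8*49 = -392)
(46*(-255) + 14999)/(L(-127, -118) - 83) = (46*(-255) + 14999)/(-392 - 83) = (-11730 + 14999)/(-475) = 3269*(-1/475) = -3269/475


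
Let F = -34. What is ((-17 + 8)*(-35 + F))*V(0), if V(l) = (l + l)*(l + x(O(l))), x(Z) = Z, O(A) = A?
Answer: 0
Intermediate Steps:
V(l) = 4*l**2 (V(l) = (l + l)*(l + l) = (2*l)*(2*l) = 4*l**2)
((-17 + 8)*(-35 + F))*V(0) = ((-17 + 8)*(-35 - 34))*(4*0**2) = (-9*(-69))*(4*0) = 621*0 = 0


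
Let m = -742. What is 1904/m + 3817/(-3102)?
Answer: -56743/14946 ≈ -3.7965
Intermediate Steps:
1904/m + 3817/(-3102) = 1904/(-742) + 3817/(-3102) = 1904*(-1/742) + 3817*(-1/3102) = -136/53 - 347/282 = -56743/14946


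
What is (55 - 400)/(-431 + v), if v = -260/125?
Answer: 2875/3609 ≈ 0.79662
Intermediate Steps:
v = -52/25 (v = -260/125 = -4*13/25 = -52/25 ≈ -2.0800)
(55 - 400)/(-431 + v) = (55 - 400)/(-431 - 52/25) = -345/(-10827/25) = -345*(-25/10827) = 2875/3609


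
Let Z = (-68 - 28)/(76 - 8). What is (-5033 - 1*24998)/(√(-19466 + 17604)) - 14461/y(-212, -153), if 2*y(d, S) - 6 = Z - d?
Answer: -245837/1841 + 30031*I*√38/266 ≈ -133.53 + 695.95*I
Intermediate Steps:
Z = -24/17 (Z = -96/68 = -96*1/68 = -24/17 ≈ -1.4118)
y(d, S) = 39/17 - d/2 (y(d, S) = 3 + (-24/17 - d)/2 = 3 + (-12/17 - d/2) = 39/17 - d/2)
(-5033 - 1*24998)/(√(-19466 + 17604)) - 14461/y(-212, -153) = (-5033 - 1*24998)/(√(-19466 + 17604)) - 14461/(39/17 - ½*(-212)) = (-5033 - 24998)/(√(-1862)) - 14461/(39/17 + 106) = -30031*(-I*√38/266) - 14461/1841/17 = -(-30031)*I*√38/266 - 14461*17/1841 = 30031*I*√38/266 - 245837/1841 = -245837/1841 + 30031*I*√38/266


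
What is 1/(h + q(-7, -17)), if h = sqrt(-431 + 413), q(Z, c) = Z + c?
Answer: -4/99 - I*sqrt(2)/198 ≈ -0.040404 - 0.0071425*I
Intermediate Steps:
h = 3*I*sqrt(2) (h = sqrt(-18) = 3*I*sqrt(2) ≈ 4.2426*I)
1/(h + q(-7, -17)) = 1/(3*I*sqrt(2) + (-7 - 17)) = 1/(3*I*sqrt(2) - 24) = 1/(-24 + 3*I*sqrt(2))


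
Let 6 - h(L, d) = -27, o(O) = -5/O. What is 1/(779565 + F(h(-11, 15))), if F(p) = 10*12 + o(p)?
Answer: 33/25729600 ≈ 1.2826e-6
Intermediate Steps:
h(L, d) = 33 (h(L, d) = 6 - 1*(-27) = 6 + 27 = 33)
F(p) = 120 - 5/p (F(p) = 10*12 - 5/p = 120 - 5/p)
1/(779565 + F(h(-11, 15))) = 1/(779565 + (120 - 5/33)) = 1/(779565 + 3955/33) = 1/(25729600/33) = 33/25729600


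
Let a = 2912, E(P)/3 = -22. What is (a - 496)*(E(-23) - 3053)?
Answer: -7535504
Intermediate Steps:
E(P) = -66 (E(P) = 3*(-22) = -66)
(a - 496)*(E(-23) - 3053) = (2912 - 496)*(-66 - 3053) = 2416*(-3119) = -7535504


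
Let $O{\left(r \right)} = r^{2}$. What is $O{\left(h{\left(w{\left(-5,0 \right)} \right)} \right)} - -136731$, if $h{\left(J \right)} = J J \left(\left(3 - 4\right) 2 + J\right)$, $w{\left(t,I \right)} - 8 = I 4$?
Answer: $284187$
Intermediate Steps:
$w{\left(t,I \right)} = 8 + 4 I$ ($w{\left(t,I \right)} = 8 + I 4 = 8 + 4 I$)
$h{\left(J \right)} = J^{2} \left(-2 + J\right)$ ($h{\left(J \right)} = J^{2} \left(\left(-1\right) 2 + J\right) = J^{2} \left(-2 + J\right)$)
$O{\left(h{\left(w{\left(-5,0 \right)} \right)} \right)} - -136731 = \left(\left(8 + 4 \cdot 0\right)^{2} \left(-2 + \left(8 + 4 \cdot 0\right)\right)\right)^{2} - -136731 = \left(\left(8 + 0\right)^{2} \left(-2 + \left(8 + 0\right)\right)\right)^{2} + 136731 = \left(8^{2} \left(-2 + 8\right)\right)^{2} + 136731 = \left(64 \cdot 6\right)^{2} + 136731 = 384^{2} + 136731 = 147456 + 136731 = 284187$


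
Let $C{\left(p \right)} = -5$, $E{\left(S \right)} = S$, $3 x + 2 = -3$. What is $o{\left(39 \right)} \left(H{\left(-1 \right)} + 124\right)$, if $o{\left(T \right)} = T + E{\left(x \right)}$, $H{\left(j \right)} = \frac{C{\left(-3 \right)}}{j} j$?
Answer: $\frac{13328}{3} \approx 4442.7$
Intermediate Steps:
$x = - \frac{5}{3}$ ($x = - \frac{2}{3} + \frac{1}{3} \left(-3\right) = - \frac{2}{3} - 1 = - \frac{5}{3} \approx -1.6667$)
$H{\left(j \right)} = -5$ ($H{\left(j \right)} = - \frac{5}{j} j = -5$)
$o{\left(T \right)} = - \frac{5}{3} + T$ ($o{\left(T \right)} = T - \frac{5}{3} = - \frac{5}{3} + T$)
$o{\left(39 \right)} \left(H{\left(-1 \right)} + 124\right) = \left(- \frac{5}{3} + 39\right) \left(-5 + 124\right) = \frac{112}{3} \cdot 119 = \frac{13328}{3}$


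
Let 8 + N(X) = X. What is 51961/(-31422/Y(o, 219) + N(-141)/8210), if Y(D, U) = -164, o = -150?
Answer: 8745296105/32243773 ≈ 271.22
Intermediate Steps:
N(X) = -8 + X
51961/(-31422/Y(o, 219) + N(-141)/8210) = 51961/(-31422/(-164) + (-8 - 141)/8210) = 51961/(-31422*(-1/164) - 149*1/8210) = 51961/(15711/82 - 149/8210) = 51961/(32243773/168305) = 51961*(168305/32243773) = 8745296105/32243773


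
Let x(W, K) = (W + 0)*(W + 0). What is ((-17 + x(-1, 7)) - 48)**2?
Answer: 4096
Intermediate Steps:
x(W, K) = W**2 (x(W, K) = W*W = W**2)
((-17 + x(-1, 7)) - 48)**2 = ((-17 + (-1)**2) - 48)**2 = ((-17 + 1) - 48)**2 = (-16 - 48)**2 = (-64)**2 = 4096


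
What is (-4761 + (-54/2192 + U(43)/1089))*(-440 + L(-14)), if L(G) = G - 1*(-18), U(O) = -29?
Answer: 619395134639/298386 ≈ 2.0758e+6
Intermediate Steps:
L(G) = 18 + G (L(G) = G + 18 = 18 + G)
(-4761 + (-54/2192 + U(43)/1089))*(-440 + L(-14)) = (-4761 + (-54/2192 - 29/1089))*(-440 + (18 - 14)) = (-4761 + (-54*1/2192 - 29*1/1089))*(-440 + 4) = (-4761 + (-27/1096 - 29/1089))*(-436) = (-4761 - 61187/1193544)*(-436) = -5682524171/1193544*(-436) = 619395134639/298386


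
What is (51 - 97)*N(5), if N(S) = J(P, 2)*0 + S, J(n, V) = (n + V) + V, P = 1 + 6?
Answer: -230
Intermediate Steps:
P = 7
J(n, V) = n + 2*V (J(n, V) = (V + n) + V = n + 2*V)
N(S) = S (N(S) = (7 + 2*2)*0 + S = (7 + 4)*0 + S = 11*0 + S = 0 + S = S)
(51 - 97)*N(5) = (51 - 97)*5 = -46*5 = -230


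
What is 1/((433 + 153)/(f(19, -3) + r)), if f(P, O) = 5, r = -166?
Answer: -161/586 ≈ -0.27474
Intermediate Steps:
1/((433 + 153)/(f(19, -3) + r)) = 1/((433 + 153)/(5 - 166)) = 1/(586/(-161)) = 1/(586*(-1/161)) = 1/(-586/161) = -161/586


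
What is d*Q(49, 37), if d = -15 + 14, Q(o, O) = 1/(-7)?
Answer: ⅐ ≈ 0.14286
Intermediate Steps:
Q(o, O) = -⅐
d = -1
d*Q(49, 37) = -1*(-⅐) = ⅐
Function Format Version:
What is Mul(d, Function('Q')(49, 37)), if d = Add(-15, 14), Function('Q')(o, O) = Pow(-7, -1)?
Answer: Rational(1, 7) ≈ 0.14286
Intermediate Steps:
Function('Q')(o, O) = Rational(-1, 7)
d = -1
Mul(d, Function('Q')(49, 37)) = Mul(-1, Rational(-1, 7)) = Rational(1, 7)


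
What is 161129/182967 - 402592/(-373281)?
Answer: 14867493857/7588678303 ≈ 1.9592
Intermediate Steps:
161129/182967 - 402592/(-373281) = 161129*(1/182967) - 402592*(-1/373281) = 161129/182967 + 402592/373281 = 14867493857/7588678303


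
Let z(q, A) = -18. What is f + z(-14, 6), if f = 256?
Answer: 238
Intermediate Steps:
f + z(-14, 6) = 256 - 18 = 238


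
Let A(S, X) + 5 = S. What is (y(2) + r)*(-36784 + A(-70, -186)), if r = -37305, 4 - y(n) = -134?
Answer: 1369938453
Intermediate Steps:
A(S, X) = -5 + S
y(n) = 138 (y(n) = 4 - 1*(-134) = 4 + 134 = 138)
(y(2) + r)*(-36784 + A(-70, -186)) = (138 - 37305)*(-36784 + (-5 - 70)) = -37167*(-36784 - 75) = -37167*(-36859) = 1369938453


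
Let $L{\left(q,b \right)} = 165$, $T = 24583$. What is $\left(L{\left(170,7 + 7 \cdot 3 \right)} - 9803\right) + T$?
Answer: $14945$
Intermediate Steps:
$\left(L{\left(170,7 + 7 \cdot 3 \right)} - 9803\right) + T = \left(165 - 9803\right) + 24583 = -9638 + 24583 = 14945$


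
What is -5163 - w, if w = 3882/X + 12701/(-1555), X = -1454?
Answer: -5824442173/1130485 ≈ -5152.2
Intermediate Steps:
w = -12251882/1130485 (w = 3882/(-1454) + 12701/(-1555) = 3882*(-1/1454) + 12701*(-1/1555) = -1941/727 - 12701/1555 = -12251882/1130485 ≈ -10.838)
-5163 - w = -5163 - 1*(-12251882/1130485) = -5163 + 12251882/1130485 = -5824442173/1130485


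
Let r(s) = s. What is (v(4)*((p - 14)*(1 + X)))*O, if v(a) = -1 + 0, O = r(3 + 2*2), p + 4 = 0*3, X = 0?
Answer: 126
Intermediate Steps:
p = -4 (p = -4 + 0*3 = -4 + 0 = -4)
O = 7 (O = 3 + 2*2 = 3 + 4 = 7)
v(a) = -1
(v(4)*((p - 14)*(1 + X)))*O = -(-4 - 14)*(1 + 0)*7 = -(-18)*7 = -1*(-18)*7 = 18*7 = 126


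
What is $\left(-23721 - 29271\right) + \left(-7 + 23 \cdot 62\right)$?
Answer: $-51573$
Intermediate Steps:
$\left(-23721 - 29271\right) + \left(-7 + 23 \cdot 62\right) = -52992 + \left(-7 + 1426\right) = -52992 + 1419 = -51573$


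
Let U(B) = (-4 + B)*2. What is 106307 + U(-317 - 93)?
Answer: 105479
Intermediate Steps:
U(B) = -8 + 2*B
106307 + U(-317 - 93) = 106307 + (-8 + 2*(-317 - 93)) = 106307 + (-8 + 2*(-410)) = 106307 + (-8 - 820) = 106307 - 828 = 105479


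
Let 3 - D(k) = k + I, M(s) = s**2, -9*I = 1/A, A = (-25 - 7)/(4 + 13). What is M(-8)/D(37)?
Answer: -18432/9809 ≈ -1.8791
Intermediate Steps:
A = -32/17 ≈ -1.8824
I = 17/288 (I = -1/(9*(-32/17)) = -1/9*(-17/32) = 17/288 ≈ 0.059028)
D(k) = 847/288 - k (D(k) = 3 - (k + 17/288) = 3 - (17/288 + k) = 3 + (-17/288 - k) = 847/288 - k)
M(-8)/D(37) = (-8)**2/(847/288 - 1*37) = 64/(847/288 - 37) = 64/(-9809/288) = 64*(-288/9809) = -18432/9809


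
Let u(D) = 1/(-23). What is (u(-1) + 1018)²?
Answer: 548168569/529 ≈ 1.0362e+6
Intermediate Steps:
u(D) = -1/23
(u(-1) + 1018)² = (-1/23 + 1018)² = (23413/23)² = 548168569/529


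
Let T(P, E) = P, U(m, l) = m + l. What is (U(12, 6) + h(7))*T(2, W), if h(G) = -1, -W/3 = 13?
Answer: 34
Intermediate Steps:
W = -39 (W = -3*13 = -39)
U(m, l) = l + m
(U(12, 6) + h(7))*T(2, W) = ((6 + 12) - 1)*2 = (18 - 1)*2 = 17*2 = 34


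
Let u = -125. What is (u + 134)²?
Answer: 81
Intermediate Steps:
(u + 134)² = (-125 + 134)² = 9² = 81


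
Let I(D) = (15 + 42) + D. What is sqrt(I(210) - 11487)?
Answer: 2*I*sqrt(2805) ≈ 105.92*I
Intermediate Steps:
I(D) = 57 + D
sqrt(I(210) - 11487) = sqrt((57 + 210) - 11487) = sqrt(267 - 11487) = sqrt(-11220) = 2*I*sqrt(2805)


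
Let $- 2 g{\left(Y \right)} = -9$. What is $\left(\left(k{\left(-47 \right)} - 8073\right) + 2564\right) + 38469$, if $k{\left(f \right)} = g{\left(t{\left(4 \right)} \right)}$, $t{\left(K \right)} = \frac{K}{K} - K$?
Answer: $\frac{65929}{2} \approx 32965.0$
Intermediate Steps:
$t{\left(K \right)} = 1 - K$
$g{\left(Y \right)} = \frac{9}{2}$ ($g{\left(Y \right)} = \left(- \frac{1}{2}\right) \left(-9\right) = \frac{9}{2}$)
$k{\left(f \right)} = \frac{9}{2}$
$\left(\left(k{\left(-47 \right)} - 8073\right) + 2564\right) + 38469 = \left(\left(\frac{9}{2} - 8073\right) + 2564\right) + 38469 = \left(- \frac{16137}{2} + 2564\right) + 38469 = - \frac{11009}{2} + 38469 = \frac{65929}{2}$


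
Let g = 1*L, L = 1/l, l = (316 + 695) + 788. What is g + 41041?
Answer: 73832760/1799 ≈ 41041.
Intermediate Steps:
l = 1799 (l = 1011 + 788 = 1799)
L = 1/1799 ≈ 0.00055586
g = 1/1799 (g = 1*(1/1799) = 1/1799 ≈ 0.00055586)
g + 41041 = 1/1799 + 41041 = 73832760/1799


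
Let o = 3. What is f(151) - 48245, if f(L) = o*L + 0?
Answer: -47792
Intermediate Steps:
f(L) = 3*L (f(L) = 3*L + 0 = 3*L)
f(151) - 48245 = 3*151 - 48245 = 453 - 48245 = -47792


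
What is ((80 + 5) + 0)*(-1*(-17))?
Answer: 1445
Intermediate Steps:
((80 + 5) + 0)*(-1*(-17)) = (85 + 0)*17 = 85*17 = 1445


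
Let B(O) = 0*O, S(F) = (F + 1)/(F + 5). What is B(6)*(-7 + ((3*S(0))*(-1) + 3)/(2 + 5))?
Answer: 0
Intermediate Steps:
S(F) = (1 + F)/(5 + F)
B(O) = 0
B(6)*(-7 + ((3*S(0))*(-1) + 3)/(2 + 5)) = 0*(-7 + ((3*((1 + 0)/(5 + 0)))*(-1) + 3)/(2 + 5)) = 0*(-7 + ((3*(1/5))*(-1) + 3)/7) = 0*(-7 + ((3*((1/5)*1))*(-1) + 3)*(1/7)) = 0*(-7 + ((3*(1/5))*(-1) + 3)*(1/7)) = 0*(-7 + ((3/5)*(-1) + 3)*(1/7)) = 0*(-7 + (-3/5 + 3)*(1/7)) = 0*(-7 + (12/5)*(1/7)) = 0*(-7 + 12/35) = 0*(-233/35) = 0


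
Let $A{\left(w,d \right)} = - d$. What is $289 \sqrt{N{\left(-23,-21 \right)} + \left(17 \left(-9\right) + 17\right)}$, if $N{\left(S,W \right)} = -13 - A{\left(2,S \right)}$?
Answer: $578 i \sqrt{43} \approx 3790.2 i$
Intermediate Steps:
$N{\left(S,W \right)} = -13 + S$ ($N{\left(S,W \right)} = -13 - - S = -13 + S$)
$289 \sqrt{N{\left(-23,-21 \right)} + \left(17 \left(-9\right) + 17\right)} = 289 \sqrt{\left(-13 - 23\right) + \left(17 \left(-9\right) + 17\right)} = 289 \sqrt{-36 + \left(-153 + 17\right)} = 289 \sqrt{-36 - 136} = 289 \sqrt{-172} = 289 \cdot 2 i \sqrt{43} = 578 i \sqrt{43}$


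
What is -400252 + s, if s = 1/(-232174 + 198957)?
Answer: -13295170685/33217 ≈ -4.0025e+5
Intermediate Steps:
s = -1/33217 (s = 1/(-33217) = -1/33217 ≈ -3.0105e-5)
-400252 + s = -400252 - 1/33217 = -13295170685/33217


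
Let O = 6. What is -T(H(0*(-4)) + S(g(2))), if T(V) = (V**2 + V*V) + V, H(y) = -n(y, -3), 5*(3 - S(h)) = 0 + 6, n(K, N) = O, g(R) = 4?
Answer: -777/25 ≈ -31.080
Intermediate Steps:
n(K, N) = 6
S(h) = 9/5 (S(h) = 3 - (0 + 6)/5 = 3 - 1/5*6 = 3 - 6/5 = 9/5)
H(y) = -6 (H(y) = -1*6 = -6)
T(V) = V + 2*V**2 (T(V) = (V**2 + V**2) + V = 2*V**2 + V = V + 2*V**2)
-T(H(0*(-4)) + S(g(2))) = -(-6 + 9/5)*(1 + 2*(-6 + 9/5)) = -(-21)*(1 + 2*(-21/5))/5 = -(-21)*(1 - 42/5)/5 = -(-21)*(-37)/(5*5) = -1*777/25 = -777/25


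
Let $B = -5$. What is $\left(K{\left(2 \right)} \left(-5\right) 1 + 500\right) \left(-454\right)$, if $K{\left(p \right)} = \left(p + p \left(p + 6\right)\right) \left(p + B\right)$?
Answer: $-349580$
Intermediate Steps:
$K{\left(p \right)} = \left(-5 + p\right) \left(p + p \left(6 + p\right)\right)$ ($K{\left(p \right)} = \left(p + p \left(p + 6\right)\right) \left(p - 5\right) = \left(p + p \left(6 + p\right)\right) \left(-5 + p\right) = \left(-5 + p\right) \left(p + p \left(6 + p\right)\right)$)
$\left(K{\left(2 \right)} \left(-5\right) 1 + 500\right) \left(-454\right) = \left(2 \left(-35 + 2^{2} + 2 \cdot 2\right) \left(-5\right) 1 + 500\right) \left(-454\right) = \left(2 \left(-35 + 4 + 4\right) \left(-5\right) 1 + 500\right) \left(-454\right) = \left(2 \left(-27\right) \left(-5\right) 1 + 500\right) \left(-454\right) = \left(\left(-54\right) \left(-5\right) 1 + 500\right) \left(-454\right) = \left(270 \cdot 1 + 500\right) \left(-454\right) = \left(270 + 500\right) \left(-454\right) = 770 \left(-454\right) = -349580$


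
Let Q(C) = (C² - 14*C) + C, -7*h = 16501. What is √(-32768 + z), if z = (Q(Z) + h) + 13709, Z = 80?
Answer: I*√786758/7 ≈ 126.71*I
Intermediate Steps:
h = -16501/7 (h = -⅐*16501 = -16501/7 ≈ -2357.3)
Q(C) = C² - 13*C
z = 116982/7 (z = (80*(-13 + 80) - 16501/7) + 13709 = (80*67 - 16501/7) + 13709 = (5360 - 16501/7) + 13709 = 21019/7 + 13709 = 116982/7 ≈ 16712.)
√(-32768 + z) = √(-32768 + 116982/7) = √(-112394/7) = I*√786758/7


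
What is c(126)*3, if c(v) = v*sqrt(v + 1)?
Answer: 378*sqrt(127) ≈ 4259.8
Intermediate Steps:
c(v) = v*sqrt(1 + v)
c(126)*3 = (126*sqrt(1 + 126))*3 = (126*sqrt(127))*3 = 378*sqrt(127)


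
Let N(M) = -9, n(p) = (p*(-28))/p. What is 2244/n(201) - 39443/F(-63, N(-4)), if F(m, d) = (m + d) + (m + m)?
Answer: 165023/1386 ≈ 119.06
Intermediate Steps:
n(p) = -28 (n(p) = (-28*p)/p = -28)
F(m, d) = d + 3*m (F(m, d) = (d + m) + 2*m = d + 3*m)
2244/n(201) - 39443/F(-63, N(-4)) = 2244/(-28) - 39443/(-9 + 3*(-63)) = 2244*(-1/28) - 39443/(-9 - 189) = -561/7 - 39443/(-198) = -561/7 - 39443*(-1/198) = -561/7 + 39443/198 = 165023/1386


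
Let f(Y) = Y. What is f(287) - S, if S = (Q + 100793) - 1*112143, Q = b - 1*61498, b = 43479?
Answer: 29656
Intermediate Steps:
Q = -18019 (Q = 43479 - 1*61498 = 43479 - 61498 = -18019)
S = -29369 (S = (-18019 + 100793) - 1*112143 = 82774 - 112143 = -29369)
f(287) - S = 287 - 1*(-29369) = 287 + 29369 = 29656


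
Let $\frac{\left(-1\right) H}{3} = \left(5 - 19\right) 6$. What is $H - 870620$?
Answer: $-870368$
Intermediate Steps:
$H = 252$ ($H = - 3 \left(5 - 19\right) 6 = - 3 \left(\left(-14\right) 6\right) = \left(-3\right) \left(-84\right) = 252$)
$H - 870620 = 252 - 870620 = -870368$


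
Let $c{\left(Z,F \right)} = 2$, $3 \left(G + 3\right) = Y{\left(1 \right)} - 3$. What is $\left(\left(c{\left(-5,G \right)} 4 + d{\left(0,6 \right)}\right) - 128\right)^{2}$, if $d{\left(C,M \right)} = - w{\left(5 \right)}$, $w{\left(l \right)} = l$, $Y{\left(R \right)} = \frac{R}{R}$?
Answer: $15625$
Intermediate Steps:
$Y{\left(R \right)} = 1$
$G = - \frac{11}{3}$ ($G = -3 + \frac{1 - 3}{3} = -3 + \frac{1}{3} \left(-2\right) = -3 - \frac{2}{3} = - \frac{11}{3} \approx -3.6667$)
$d{\left(C,M \right)} = -5$ ($d{\left(C,M \right)} = \left(-1\right) 5 = -5$)
$\left(\left(c{\left(-5,G \right)} 4 + d{\left(0,6 \right)}\right) - 128\right)^{2} = \left(\left(2 \cdot 4 - 5\right) - 128\right)^{2} = \left(\left(8 - 5\right) - 128\right)^{2} = \left(3 - 128\right)^{2} = \left(-125\right)^{2} = 15625$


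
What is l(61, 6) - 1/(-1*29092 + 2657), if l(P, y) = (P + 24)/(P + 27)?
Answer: 2247063/2326280 ≈ 0.96595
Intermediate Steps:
l(P, y) = (24 + P)/(27 + P)
l(61, 6) - 1/(-1*29092 + 2657) = (24 + 61)/(27 + 61) - 1/(-1*29092 + 2657) = 85/88 - 1/(-29092 + 2657) = (1/88)*85 - 1/(-26435) = 85/88 - 1*(-1/26435) = 85/88 + 1/26435 = 2247063/2326280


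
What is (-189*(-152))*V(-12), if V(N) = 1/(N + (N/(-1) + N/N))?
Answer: 28728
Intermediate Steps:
V(N) = 1 (V(N) = 1/(N + (N*(-1) + 1)) = 1/(N + (-N + 1)) = 1/(N + (1 - N)) = 1/1 = 1)
(-189*(-152))*V(-12) = -189*(-152)*1 = 28728*1 = 28728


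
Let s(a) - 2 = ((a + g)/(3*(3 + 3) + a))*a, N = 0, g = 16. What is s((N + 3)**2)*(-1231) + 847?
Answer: -35620/3 ≈ -11873.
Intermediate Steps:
s(a) = 2 + a*(16 + a)/(18 + a) (s(a) = 2 + ((a + 16)/(3*(3 + 3) + a))*a = 2 + ((16 + a)/(3*6 + a))*a = 2 + ((16 + a)/(18 + a))*a = 2 + a*(16 + a)/(18 + a))
s((N + 3)**2)*(-1231) + 847 = ((36 + ((0 + 3)**2)**2 + 18*(0 + 3)**2)/(18 + (0 + 3)**2))*(-1231) + 847 = ((36 + (3**2)**2 + 18*3**2)/(18 + 3**2))*(-1231) + 847 = ((36 + 9**2 + 18*9)/(18 + 9))*(-1231) + 847 = ((36 + 81 + 162)/27)*(-1231) + 847 = ((1/27)*279)*(-1231) + 847 = (31/3)*(-1231) + 847 = -38161/3 + 847 = -35620/3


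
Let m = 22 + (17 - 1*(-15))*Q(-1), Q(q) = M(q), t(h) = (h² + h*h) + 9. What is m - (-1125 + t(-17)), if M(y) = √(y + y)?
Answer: 560 + 32*I*√2 ≈ 560.0 + 45.255*I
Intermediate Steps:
t(h) = 9 + 2*h² (t(h) = (h² + h²) + 9 = 2*h² + 9 = 9 + 2*h²)
M(y) = √2*√y (M(y) = √(2*y) = √2*√y)
Q(q) = √2*√q
m = 22 + 32*I*√2 (m = 22 + (17 - 1*(-15))*(√2*√(-1)) = 22 + (17 + 15)*(√2*I) = 22 + 32*(I*√2) = 22 + 32*I*√2 ≈ 22.0 + 45.255*I)
m - (-1125 + t(-17)) = (22 + 32*I*√2) - (-1125 + (9 + 2*(-17)²)) = (22 + 32*I*√2) - (-1125 + (9 + 2*289)) = (22 + 32*I*√2) - (-1125 + (9 + 578)) = (22 + 32*I*√2) - (-1125 + 587) = (22 + 32*I*√2) - 1*(-538) = (22 + 32*I*√2) + 538 = 560 + 32*I*√2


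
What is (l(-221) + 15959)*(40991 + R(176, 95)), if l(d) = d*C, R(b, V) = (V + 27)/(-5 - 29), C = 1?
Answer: 10966018068/17 ≈ 6.4506e+8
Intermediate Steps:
R(b, V) = -27/34 - V/34 (R(b, V) = (27 + V)/(-34) = (27 + V)*(-1/34) = -27/34 - V/34)
l(d) = d (l(d) = d*1 = d)
(l(-221) + 15959)*(40991 + R(176, 95)) = (-221 + 15959)*(40991 + (-27/34 - 1/34*95)) = 15738*(40991 + (-27/34 - 95/34)) = 15738*(40991 - 61/17) = 15738*(696786/17) = 10966018068/17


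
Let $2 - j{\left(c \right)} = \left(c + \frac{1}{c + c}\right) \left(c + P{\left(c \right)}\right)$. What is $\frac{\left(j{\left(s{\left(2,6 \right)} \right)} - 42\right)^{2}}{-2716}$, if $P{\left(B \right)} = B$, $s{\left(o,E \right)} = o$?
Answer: $- \frac{343}{388} \approx -0.88402$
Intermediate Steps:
$j{\left(c \right)} = 2 - 2 c \left(c + \frac{1}{2 c}\right)$ ($j{\left(c \right)} = 2 - \left(c + \frac{1}{c + c}\right) \left(c + c\right) = 2 - \left(c + \frac{1}{2 c}\right) 2 c = 2 - 2 c \left(c + \frac{1}{2 c}\right)$)
$\frac{\left(j{\left(s{\left(2,6 \right)} \right)} - 42\right)^{2}}{-2716} = \frac{\left(\left(1 - 2 \cdot 2^{2}\right) - 42\right)^{2}}{-2716} = \left(\left(1 - 8\right) - 42\right)^{2} \left(- \frac{1}{2716}\right) = \left(-7 - 42\right)^{2} \left(- \frac{1}{2716}\right) = \left(-49\right)^{2} \left(- \frac{1}{2716}\right) = 2401 \left(- \frac{1}{2716}\right) = - \frac{343}{388}$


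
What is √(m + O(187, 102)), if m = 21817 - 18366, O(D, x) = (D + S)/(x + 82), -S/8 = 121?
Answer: 3*√3241482/92 ≈ 58.709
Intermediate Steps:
S = -968 (S = -8*121 = -968)
O(D, x) = (-968 + D)/(82 + x) (O(D, x) = (D - 968)/(x + 82) = (-968 + D)/(82 + x))
m = 3451
√(m + O(187, 102)) = √(3451 + (-968 + 187)/(82 + 102)) = √(3451 - 781/184) = √(634203/184) = 3*√3241482/92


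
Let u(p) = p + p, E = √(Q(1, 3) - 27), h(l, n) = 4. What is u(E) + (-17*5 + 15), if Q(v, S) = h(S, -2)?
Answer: -70 + 2*I*√23 ≈ -70.0 + 9.5917*I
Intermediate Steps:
Q(v, S) = 4
E = I*√23 (E = √(4 - 27) = √(-23) = I*√23 ≈ 4.7958*I)
u(p) = 2*p
u(E) + (-17*5 + 15) = 2*(I*√23) + (-17*5 + 15) = 2*I*√23 + (-85 + 15) = 2*I*√23 - 70 = -70 + 2*I*√23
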